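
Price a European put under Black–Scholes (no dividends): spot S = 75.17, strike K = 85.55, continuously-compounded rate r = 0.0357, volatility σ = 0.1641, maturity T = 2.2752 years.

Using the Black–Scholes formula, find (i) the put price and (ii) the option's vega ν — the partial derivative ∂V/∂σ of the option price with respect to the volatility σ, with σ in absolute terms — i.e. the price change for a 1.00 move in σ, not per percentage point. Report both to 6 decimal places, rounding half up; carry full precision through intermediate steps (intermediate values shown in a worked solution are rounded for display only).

price = 9.581641
ν = 45.121159

σ√T = 0.1641·√2.2752 = 0.247525
d₁ = (ln(S/K) + (r+σ²/2)T) / (σ√T) = (ln(75.17/85.55) + (0.0357+0.1641²/2)·2.2752) / 0.247525 = (-0.129349 + 0.111859) / 0.247525 = -0.070659
d₂ = d₁ − σ√T = -0.070659 − 0.247525 = -0.318184
e^{−rT} = e^{−0.0357·2.2752} = 0.921987
N(−d₁) = 0.528166,  N(−d₂) = 0.624827
Put price V = K·e^{−rT}·N(−d₂) − S·N(−d₁) = 49.283847 − 39.702206 = 9.581641
φ(d₁) = (1/√(2π))·e^{−d₁²/2} = 0.397948
ν = S·φ(d₁)·√T = 45.121159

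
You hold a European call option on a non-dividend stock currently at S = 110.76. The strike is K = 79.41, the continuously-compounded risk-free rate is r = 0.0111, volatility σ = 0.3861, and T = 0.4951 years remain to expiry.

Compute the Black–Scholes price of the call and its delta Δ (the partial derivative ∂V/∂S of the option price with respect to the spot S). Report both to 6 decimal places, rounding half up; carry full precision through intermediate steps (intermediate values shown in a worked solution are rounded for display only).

σ√T = 0.3861·√0.4951 = 0.271673
d₁ = (ln(S/K) + (r+σ²/2)T) / (σ√T) = (ln(110.76/79.41) + (0.0111+0.3861²/2)·0.4951) / 0.271673 = (0.332741 + 0.042399) / 0.271673 = 1.380852
d₂ = d₁ − σ√T = 1.380852 − 0.271673 = 1.109179
e^{−rT} = e^{−0.0111·0.4951} = 0.994519
N(d₁) = 0.916338,  N(d₂) = 0.866324
Call price V = S·N(d₁) − K·e^{−rT}·N(d₂) = 101.493574 − 68.417724 = 33.075850
Δ = N(d₁) = 0.916338

price = 33.075850
Δ = 0.916338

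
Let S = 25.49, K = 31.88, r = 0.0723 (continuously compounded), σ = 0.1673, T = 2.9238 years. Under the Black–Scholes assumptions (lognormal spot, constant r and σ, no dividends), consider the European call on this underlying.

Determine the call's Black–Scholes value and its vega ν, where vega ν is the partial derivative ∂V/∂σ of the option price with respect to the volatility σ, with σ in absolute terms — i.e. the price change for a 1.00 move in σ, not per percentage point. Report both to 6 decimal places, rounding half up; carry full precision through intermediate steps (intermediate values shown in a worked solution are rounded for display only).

σ√T = 0.1673·√2.9238 = 0.286068
d₁ = (ln(S/K) + (r+σ²/2)T) / (σ√T) = (ln(25.49/31.88) + (0.0723+0.1673²/2)·2.9238) / 0.286068 = (-0.223693 + 0.252308) / 0.286068 = 0.100031
d₂ = d₁ − σ√T = 0.100031 − 0.286068 = -0.186038
e^{−rT} = e^{−0.0723·2.9238} = 0.809458
N(d₁) = 0.539840,  N(d₂) = 0.426208
Call price V = S·N(d₁) − K·e^{−rT}·N(d₂) = 13.760523 − 10.998507 = 2.762016
φ(d₁) = (1/√(2π))·e^{−d₁²/2} = 0.396951
ν = S·φ(d₁)·√T = 17.301387

price = 2.762016
ν = 17.301387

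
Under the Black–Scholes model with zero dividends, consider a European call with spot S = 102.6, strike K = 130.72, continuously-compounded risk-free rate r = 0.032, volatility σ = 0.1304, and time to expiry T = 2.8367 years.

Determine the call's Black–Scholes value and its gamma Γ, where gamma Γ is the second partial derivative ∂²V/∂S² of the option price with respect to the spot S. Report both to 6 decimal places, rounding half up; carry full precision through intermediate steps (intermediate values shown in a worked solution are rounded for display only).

price = 3.522716
Γ = 0.014966

σ√T = 0.1304·√2.8367 = 0.219626
d₁ = (ln(S/K) + (r+σ²/2)T) / (σ√T) = (ln(102.6/130.72) + (0.032+0.1304²/2)·2.8367) / 0.219626 = (-0.242220 + 0.114892) / 0.219626 = -0.579746
d₂ = d₁ − σ√T = -0.579746 − 0.219626 = -0.799372
e^{−rT} = e^{−0.032·2.8367} = 0.913224
N(d₁) = 0.281043,  N(d₂) = 0.212037
Call price V = S·N(d₁) − K·e^{−rT}·N(d₂) = 28.835009 − 25.312293 = 3.522716
φ(d₁) = (1/√(2π))·e^{−d₁²/2} = 0.337230
Γ = φ(d₁) / (S·σ·√T) = 0.014966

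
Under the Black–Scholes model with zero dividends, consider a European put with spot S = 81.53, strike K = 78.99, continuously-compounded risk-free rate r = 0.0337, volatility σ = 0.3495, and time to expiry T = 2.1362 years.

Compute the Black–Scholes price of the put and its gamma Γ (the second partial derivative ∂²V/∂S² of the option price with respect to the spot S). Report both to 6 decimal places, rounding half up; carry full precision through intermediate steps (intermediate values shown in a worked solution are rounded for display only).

price = 11.926833
Γ = 0.008624

σ√T = 0.3495·√2.1362 = 0.510820
d₁ = (ln(S/K) + (r+σ²/2)T) / (σ√T) = (ln(81.53/78.99) + (0.0337+0.3495²/2)·2.1362) / 0.510820 = (0.031650 + 0.202459) / 0.510820 = 0.458299
d₂ = d₁ − σ√T = 0.458299 − 0.510820 = -0.052521
e^{−rT} = e^{−0.0337·2.1362} = 0.930540
N(−d₁) = 0.323369,  N(−d₂) = 0.520943
Put price V = K·e^{−rT}·N(−d₂) − S·N(−d₁) = 38.291094 − 26.364261 = 11.926833
φ(d₁) = (1/√(2π))·e^{−d₁²/2} = 0.359171
Γ = φ(d₁) / (S·σ·√T) = 0.008624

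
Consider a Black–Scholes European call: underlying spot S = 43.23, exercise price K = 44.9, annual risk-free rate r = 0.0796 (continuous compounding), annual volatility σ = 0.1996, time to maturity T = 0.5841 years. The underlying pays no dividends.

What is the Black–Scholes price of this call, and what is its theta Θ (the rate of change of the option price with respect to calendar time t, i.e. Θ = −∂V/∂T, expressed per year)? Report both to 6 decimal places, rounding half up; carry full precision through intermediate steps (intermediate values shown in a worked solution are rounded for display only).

price = 2.806126
Θ = -3.911040

σ√T = 0.1996·√0.5841 = 0.152547
d₁ = (ln(S/K) + (r+σ²/2)T) / (σ√T) = (ln(43.23/44.9) + (0.0796+0.1996²/2)·0.5841) / 0.152547 = (-0.037903 + 0.058130) / 0.152547 = 0.132592
d₂ = d₁ − σ√T = 0.132592 − 0.152547 = -0.019955
e^{−rT} = e^{−0.0796·0.5841} = 0.954570
N(d₁) = 0.552742,  N(d₂) = 0.492040
Call price V = S·N(d₁) − K·e^{−rT}·N(d₂) = 23.895041 − 21.088915 = 2.806126
φ(d₁) = (1/√(2π))·e^{−d₁²/2} = 0.395451
Θ = −S·φ(d₁)·σ/(2√T) − r·K·e^{−rT}·N(d₂) = −2.232362 − 1.678678 = -3.911040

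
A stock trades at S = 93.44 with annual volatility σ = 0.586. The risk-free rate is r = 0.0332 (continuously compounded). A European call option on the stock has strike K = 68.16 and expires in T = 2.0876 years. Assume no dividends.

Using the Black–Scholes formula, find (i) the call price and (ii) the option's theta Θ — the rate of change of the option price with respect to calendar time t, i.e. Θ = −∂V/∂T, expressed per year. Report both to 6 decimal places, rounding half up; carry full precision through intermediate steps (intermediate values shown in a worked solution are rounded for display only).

price = 43.096666
Θ = -6.224375

σ√T = 0.586·√2.0876 = 0.846684
d₁ = (ln(S/K) + (r+σ²/2)T) / (σ√T) = (ln(93.44/68.16) + (0.0332+0.586²/2)·2.0876) / 0.846684 = (0.315462 + 0.427745) / 0.846684 = 0.877785
d₂ = d₁ − σ√T = 0.877785 − 0.846684 = 0.031102
e^{−rT} = e^{−0.0332·2.0876} = 0.933039
N(d₁) = 0.809970,  N(d₂) = 0.512406
Call price V = S·N(d₁) − K·e^{−rT}·N(d₂) = 75.683588 − 32.586922 = 43.096666
φ(d₁) = (1/√(2π))·e^{−d₁²/2} = 0.271392
Θ = −S·φ(d₁)·σ/(2√T) − r·K·e^{−rT}·N(d₂) = −5.142489 − 1.081886 = -6.224375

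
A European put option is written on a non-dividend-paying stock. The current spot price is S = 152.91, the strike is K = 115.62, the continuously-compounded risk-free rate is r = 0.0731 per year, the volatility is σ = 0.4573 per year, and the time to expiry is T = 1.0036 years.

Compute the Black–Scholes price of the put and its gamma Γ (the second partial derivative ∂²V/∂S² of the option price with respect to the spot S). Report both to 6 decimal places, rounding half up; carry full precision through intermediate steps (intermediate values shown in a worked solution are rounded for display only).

σ√T = 0.4573·√1.0036 = 0.458122
d₁ = (ln(S/K) + (r+σ²/2)T) / (σ√T) = (ln(152.91/115.62) + (0.0731+0.4573²/2)·1.0036) / 0.458122 = (0.279541 + 0.178301) / 0.458122 = 0.999387
d₂ = d₁ − σ√T = 0.999387 − 0.458122 = 0.541265
e^{−rT} = e^{−0.0731·1.0036} = 0.929263
N(−d₁) = 0.158804,  N(−d₂) = 0.294162
Put price V = K·e^{−rT}·N(−d₂) − S·N(−d₁) = 31.605232 − 24.282645 = 7.322586
φ(d₁) = (1/√(2π))·e^{−d₁²/2} = 0.242119
Γ = φ(d₁) / (S·σ·√T) = 0.003456

price = 7.322586
Γ = 0.003456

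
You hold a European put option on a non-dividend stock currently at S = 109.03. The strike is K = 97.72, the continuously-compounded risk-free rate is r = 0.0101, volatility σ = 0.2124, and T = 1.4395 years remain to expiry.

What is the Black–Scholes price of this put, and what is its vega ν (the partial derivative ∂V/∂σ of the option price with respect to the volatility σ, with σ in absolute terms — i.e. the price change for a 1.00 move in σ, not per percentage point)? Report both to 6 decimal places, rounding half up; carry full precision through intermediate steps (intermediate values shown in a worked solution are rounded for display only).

σ√T = 0.2124·√1.4395 = 0.254836
d₁ = (ln(S/K) + (r+σ²/2)T) / (σ√T) = (ln(109.03/97.72) + (0.0101+0.2124²/2)·1.4395) / 0.254836 = (0.109517 + 0.047010) / 0.254836 = 0.614225
d₂ = d₁ − σ√T = 0.614225 − 0.254836 = 0.359389
e^{−rT} = e^{−0.0101·1.4395} = 0.985566
N(−d₁) = 0.269533,  N(−d₂) = 0.359652
Put price V = K·e^{−rT}·N(−d₂) − S·N(−d₁) = 34.637923 − 29.387230 = 5.250693
φ(d₁) = (1/√(2π))·e^{−d₁²/2} = 0.330359
ν = S·φ(d₁)·√T = 43.215381

price = 5.250693
ν = 43.215381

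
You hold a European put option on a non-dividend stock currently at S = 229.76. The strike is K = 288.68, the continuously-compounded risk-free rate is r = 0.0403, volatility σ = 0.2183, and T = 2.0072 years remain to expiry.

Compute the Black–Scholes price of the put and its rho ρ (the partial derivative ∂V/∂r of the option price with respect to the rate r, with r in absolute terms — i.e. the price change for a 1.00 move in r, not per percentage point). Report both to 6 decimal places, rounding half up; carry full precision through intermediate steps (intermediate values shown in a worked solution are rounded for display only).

σ√T = 0.2183·√2.0072 = 0.309278
d₁ = (ln(S/K) + (r+σ²/2)T) / (σ√T) = (ln(229.76/288.68) + (0.0403+0.2183²/2)·2.0072) / 0.309278 = (-0.228284 + 0.128717) / 0.309278 = -0.321933
d₂ = d₁ − σ√T = -0.321933 − 0.309278 = -0.631211
e^{−rT} = e^{−0.0403·2.0072} = 0.922295
N(−d₁) = 0.626248,  N(−d₂) = 0.736049
Put price V = K·e^{−rT}·N(−d₂) − S·N(−d₁) = 195.971619 − 143.886835 = 52.084784
ρ = −K·T·e^{−rT}·N(−d₂) = -393.354233

price = 52.084784
ρ = -393.354233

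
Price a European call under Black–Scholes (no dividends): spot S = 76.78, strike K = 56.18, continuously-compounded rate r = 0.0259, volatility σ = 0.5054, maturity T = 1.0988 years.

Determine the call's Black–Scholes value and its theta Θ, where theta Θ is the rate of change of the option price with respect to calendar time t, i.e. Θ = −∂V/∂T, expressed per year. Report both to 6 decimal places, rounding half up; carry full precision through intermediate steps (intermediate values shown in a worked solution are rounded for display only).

price = 27.462080
Θ = -5.804133

σ√T = 0.5054·√1.0988 = 0.529779
d₁ = (ln(S/K) + (r+σ²/2)T) / (σ√T) = (ln(76.78/56.18) + (0.0259+0.5054²/2)·1.0988) / 0.529779 = (0.312383 + 0.168792) / 0.529779 = 0.908257
d₂ = d₁ − σ√T = 0.908257 − 0.529779 = 0.378478
e^{−rT} = e^{−0.0259·1.0988} = 0.971942
N(d₁) = 0.818129,  N(d₂) = 0.647462
Call price V = S·N(d₁) − K·e^{−rT}·N(d₂) = 62.815919 − 35.353838 = 27.462080
φ(d₁) = (1/√(2π))·e^{−d₁²/2} = 0.264106
Θ = −S·φ(d₁)·σ/(2√T) − r·K·e^{−rT}·N(d₂) = −4.888468 − 0.915664 = -5.804133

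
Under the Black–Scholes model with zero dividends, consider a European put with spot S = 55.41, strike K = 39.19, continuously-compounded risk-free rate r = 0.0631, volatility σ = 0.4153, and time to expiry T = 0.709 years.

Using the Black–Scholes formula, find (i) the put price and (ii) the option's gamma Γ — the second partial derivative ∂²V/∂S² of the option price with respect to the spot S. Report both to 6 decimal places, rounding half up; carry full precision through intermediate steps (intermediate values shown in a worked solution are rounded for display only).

price = 1.043816
Γ = 0.008923

σ√T = 0.4153·√0.709 = 0.349691
d₁ = (ln(S/K) + (r+σ²/2)T) / (σ√T) = (ln(55.41/39.19) + (0.0631+0.4153²/2)·0.709) / 0.349691 = (0.346338 + 0.105880) / 0.349691 = 1.293193
d₂ = d₁ − σ√T = 1.293193 − 0.349691 = 0.943501
e^{−rT} = e^{−0.0631·0.709} = 0.956248
N(−d₁) = 0.097972,  N(−d₂) = 0.172712
Put price V = K·e^{−rT}·N(−d₂) − S·N(−d₁) = 6.472457 − 5.428641 = 1.043816
φ(d₁) = (1/√(2π))·e^{−d₁²/2} = 0.172888
Γ = φ(d₁) / (S·σ·√T) = 0.008923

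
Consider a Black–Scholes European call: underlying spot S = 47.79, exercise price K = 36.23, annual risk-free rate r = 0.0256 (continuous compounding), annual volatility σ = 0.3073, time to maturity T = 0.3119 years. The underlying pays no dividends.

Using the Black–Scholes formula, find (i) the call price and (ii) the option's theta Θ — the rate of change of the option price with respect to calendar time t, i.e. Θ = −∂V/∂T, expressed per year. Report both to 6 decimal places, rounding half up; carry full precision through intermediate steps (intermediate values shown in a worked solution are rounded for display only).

price = 11.990997
Θ = -2.009468

σ√T = 0.3073·√0.3119 = 0.171621
d₁ = (ln(S/K) + (r+σ²/2)T) / (σ√T) = (ln(47.79/36.23) + (0.0256+0.3073²/2)·0.3119) / 0.171621 = (0.276929 + 0.022712) / 0.171621 = 1.745943
d₂ = d₁ − σ√T = 1.745943 − 0.171621 = 1.574322
e^{−rT} = e^{−0.0256·0.3119} = 0.992047
N(d₁) = 0.959590,  N(d₂) = 0.942294
Call price V = S·N(d₁) − K·e^{−rT}·N(d₂) = 45.858787 − 33.867790 = 11.990997
φ(d₁) = (1/√(2π))·e^{−d₁²/2} = 0.086891
Θ = −S·φ(d₁)·σ/(2√T) − r·K·e^{−rT}·N(d₂) = −1.142452 − 0.867015 = -2.009468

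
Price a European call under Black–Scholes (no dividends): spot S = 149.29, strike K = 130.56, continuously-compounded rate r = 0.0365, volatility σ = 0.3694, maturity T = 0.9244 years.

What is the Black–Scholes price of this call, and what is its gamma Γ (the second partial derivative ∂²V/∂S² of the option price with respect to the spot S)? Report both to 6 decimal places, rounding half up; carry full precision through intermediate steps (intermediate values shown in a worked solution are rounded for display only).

σ√T = 0.3694·√0.9244 = 0.355162
d₁ = (ln(S/K) + (r+σ²/2)T) / (σ√T) = (ln(149.29/130.56) + (0.0365+0.3694²/2)·0.9244) / 0.355162 = (0.134058 + 0.096811) / 0.355162 = 0.650037
d₂ = d₁ − σ√T = 0.650037 − 0.355162 = 0.294874
e^{−rT} = e^{−0.0365·0.9244} = 0.966822
N(d₁) = 0.742166,  N(d₂) = 0.615955
Call price V = S·N(d₁) − K·e^{−rT}·N(d₂) = 110.797928 − 77.750977 = 33.046951
φ(d₁) = (1/√(2π))·e^{−d₁²/2} = 0.322965
Γ = φ(d₁) / (S·σ·√T) = 0.006091

price = 33.046951
Γ = 0.006091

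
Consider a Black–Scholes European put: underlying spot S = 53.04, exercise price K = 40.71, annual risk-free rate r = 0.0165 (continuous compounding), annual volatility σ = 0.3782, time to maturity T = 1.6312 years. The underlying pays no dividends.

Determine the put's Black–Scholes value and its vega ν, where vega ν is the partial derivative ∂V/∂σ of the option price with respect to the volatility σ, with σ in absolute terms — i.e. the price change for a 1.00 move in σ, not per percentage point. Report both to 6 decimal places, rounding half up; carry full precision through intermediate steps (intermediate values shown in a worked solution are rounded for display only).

σ√T = 0.3782·√1.6312 = 0.483031
d₁ = (ln(S/K) + (r+σ²/2)T) / (σ√T) = (ln(53.04/40.71) + (0.0165+0.3782²/2)·1.6312) / 0.483031 = (0.264573 + 0.143574) / 0.483031 = 0.844970
d₂ = d₁ − σ√T = 0.844970 − 0.483031 = 0.361939
e^{−rT} = e^{−0.0165·1.6312} = 0.973444
N(−d₁) = 0.199064,  N(−d₂) = 0.358699
Put price V = K·e^{−rT}·N(−d₂) − S·N(−d₁) = 14.214843 − 10.558341 = 3.656502
φ(d₁) = (1/√(2π))·e^{−d₁²/2} = 0.279172
ν = S·φ(d₁)·√T = 18.911656

price = 3.656502
ν = 18.911656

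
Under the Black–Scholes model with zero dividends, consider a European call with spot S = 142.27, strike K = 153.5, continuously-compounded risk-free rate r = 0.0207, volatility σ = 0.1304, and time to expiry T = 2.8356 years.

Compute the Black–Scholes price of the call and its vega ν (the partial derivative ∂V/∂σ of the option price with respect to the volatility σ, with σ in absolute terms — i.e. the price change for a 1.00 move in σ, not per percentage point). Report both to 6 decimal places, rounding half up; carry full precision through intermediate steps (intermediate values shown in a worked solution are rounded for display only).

price = 11.345393
ν = 95.529104

σ√T = 0.1304·√2.8356 = 0.219584
d₁ = (ln(S/K) + (r+σ²/2)T) / (σ√T) = (ln(142.27/153.5) + (0.0207+0.1304²/2)·2.8356) / 0.219584 = (-0.075974 + 0.082805) / 0.219584 = 0.031111
d₂ = d₁ − σ√T = 0.031111 − 0.219584 = -0.188472
e^{−rT} = e^{−0.0207·2.8356} = 0.942993
N(d₁) = 0.512410,  N(d₂) = 0.425253
Call price V = S·N(d₁) − K·e^{−rT}·N(d₂) = 72.900510 − 61.555117 = 11.345393
φ(d₁) = (1/√(2π))·e^{−d₁²/2} = 0.398749
ν = S·φ(d₁)·√T = 95.529104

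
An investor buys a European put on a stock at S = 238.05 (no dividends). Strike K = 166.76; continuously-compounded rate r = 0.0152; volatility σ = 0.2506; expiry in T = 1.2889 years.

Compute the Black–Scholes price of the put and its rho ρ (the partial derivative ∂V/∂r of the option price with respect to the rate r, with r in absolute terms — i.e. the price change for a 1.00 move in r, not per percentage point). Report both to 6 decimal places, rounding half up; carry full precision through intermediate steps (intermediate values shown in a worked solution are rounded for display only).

σ√T = 0.2506·√1.2889 = 0.284506
d₁ = (ln(S/K) + (r+σ²/2)T) / (σ√T) = (ln(238.05/166.76) + (0.0152+0.2506²/2)·1.2889) / 0.284506 = (0.355925 + 0.060063) / 0.284506 = 1.462144
d₂ = d₁ − σ√T = 1.462144 − 0.284506 = 1.177639
e^{−rT} = e^{−0.0152·1.2889} = 0.980599
N(−d₁) = 0.071851,  N(−d₂) = 0.119470
Put price V = K·e^{−rT}·N(−d₂) − S·N(−d₁) = 19.536360 − 17.104097 = 2.432263
ρ = −K·T·e^{−rT}·N(−d₂) = -25.180415

price = 2.432263
ρ = -25.180415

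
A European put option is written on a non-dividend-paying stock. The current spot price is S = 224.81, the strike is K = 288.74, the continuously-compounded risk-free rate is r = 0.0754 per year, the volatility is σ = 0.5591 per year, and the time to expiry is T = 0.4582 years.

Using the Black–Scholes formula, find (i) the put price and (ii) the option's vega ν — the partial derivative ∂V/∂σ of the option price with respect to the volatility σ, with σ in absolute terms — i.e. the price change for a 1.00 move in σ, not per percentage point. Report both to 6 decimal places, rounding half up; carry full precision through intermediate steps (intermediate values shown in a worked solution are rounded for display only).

price = 70.745749
ν = 56.463641

σ√T = 0.5591·√0.4582 = 0.378457
d₁ = (ln(S/K) + (r+σ²/2)T) / (σ√T) = (ln(224.81/288.74) + (0.0754+0.5591²/2)·0.4582) / 0.378457 = (-0.250271 + 0.106163) / 0.378457 = -0.380777
d₂ = d₁ − σ√T = -0.380777 − 0.378457 = -0.759234
e^{−rT} = e^{−0.0754·0.4582} = 0.966042
N(−d₁) = 0.648315,  N(−d₂) = 0.776144
Put price V = K·e^{−rT}·N(−d₂) − S·N(−d₁) = 216.493554 − 145.747805 = 70.745749
φ(d₁) = (1/√(2π))·e^{−d₁²/2} = 0.371044
ν = S·φ(d₁)·√T = 56.463641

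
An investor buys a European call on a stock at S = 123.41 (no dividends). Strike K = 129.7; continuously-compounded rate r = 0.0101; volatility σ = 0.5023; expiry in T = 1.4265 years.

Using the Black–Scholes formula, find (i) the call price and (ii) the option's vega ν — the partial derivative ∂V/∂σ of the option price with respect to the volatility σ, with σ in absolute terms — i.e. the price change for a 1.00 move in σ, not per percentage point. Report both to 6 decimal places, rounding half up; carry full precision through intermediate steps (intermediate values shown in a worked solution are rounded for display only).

price = 27.454736
ν = 57.117868

σ√T = 0.5023·√1.4265 = 0.599928
d₁ = (ln(S/K) + (r+σ²/2)T) / (σ√T) = (ln(123.41/129.7) + (0.0101+0.5023²/2)·1.4265) / 0.599928 = (-0.049712 + 0.194364) / 0.599928 = 0.241116
d₂ = d₁ − σ√T = 0.241116 − 0.599928 = -0.358812
e^{−rT} = e^{−0.0101·1.4265} = 0.985696
N(d₁) = 0.595268,  N(d₂) = 0.359868
Call price V = S·N(d₁) − K·e^{−rT}·N(d₂) = 73.461968 − 46.007232 = 27.454736
φ(d₁) = (1/√(2π))·e^{−d₁²/2} = 0.387513
ν = S·φ(d₁)·√T = 57.117868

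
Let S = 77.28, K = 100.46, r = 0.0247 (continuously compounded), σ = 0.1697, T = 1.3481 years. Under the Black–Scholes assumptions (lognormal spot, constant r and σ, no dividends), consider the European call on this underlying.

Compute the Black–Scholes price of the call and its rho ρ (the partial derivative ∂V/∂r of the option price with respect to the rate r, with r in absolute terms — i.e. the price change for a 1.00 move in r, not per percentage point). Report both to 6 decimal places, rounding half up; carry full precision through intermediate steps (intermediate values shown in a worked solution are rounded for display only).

price = 1.030894
ρ = 13.580963

σ√T = 0.1697·√1.3481 = 0.197035
d₁ = (ln(S/K) + (r+σ²/2)T) / (σ√T) = (ln(77.28/100.46) + (0.0247+0.1697²/2)·1.3481) / 0.197035 = (-0.262324 + 0.052709) / 0.197035 = -1.063848
d₂ = d₁ − σ√T = -1.063848 − 0.197035 = -1.260883
e^{−rT} = e^{−0.0247·1.3481} = 0.967250
N(d₁) = 0.143699,  N(d₂) = 0.103676
Call price V = S·N(d₁) − K·e^{−rT}·N(d₂) = 11.105045 − 10.074151 = 1.030894
ρ = K·T·e^{−rT}·N(d₂) = 13.580963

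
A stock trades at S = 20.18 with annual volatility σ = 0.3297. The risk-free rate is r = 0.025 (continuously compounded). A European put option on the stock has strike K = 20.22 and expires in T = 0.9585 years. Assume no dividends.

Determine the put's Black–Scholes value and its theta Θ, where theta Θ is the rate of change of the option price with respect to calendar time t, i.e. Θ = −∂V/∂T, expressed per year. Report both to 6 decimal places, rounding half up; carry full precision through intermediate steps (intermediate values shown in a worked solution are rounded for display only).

σ√T = 0.3297·√0.9585 = 0.322786
d₁ = (ln(S/K) + (r+σ²/2)T) / (σ√T) = (ln(20.18/20.22) + (0.025+0.3297²/2)·0.9585) / 0.322786 = (-0.001980 + 0.076058) / 0.322786 = 0.229495
d₂ = d₁ − σ√T = 0.229495 − 0.322786 = -0.093291
e^{−rT} = e^{−0.025·0.9585} = 0.976322
N(−d₁) = 0.409242,  N(−d₂) = 0.537164
Put price V = K·e^{−rT}·N(−d₂) − S·N(−d₁) = 10.604281 − 8.258507 = 2.345774
φ(d₁) = (1/√(2π))·e^{−d₁²/2} = 0.388574
Θ = −S·φ(d₁)·σ/(2√T) + r·K·e^{−rT}·N(−d₂) = −1.320345 + 0.265107 = -1.055238

price = 2.345774
Θ = -1.055238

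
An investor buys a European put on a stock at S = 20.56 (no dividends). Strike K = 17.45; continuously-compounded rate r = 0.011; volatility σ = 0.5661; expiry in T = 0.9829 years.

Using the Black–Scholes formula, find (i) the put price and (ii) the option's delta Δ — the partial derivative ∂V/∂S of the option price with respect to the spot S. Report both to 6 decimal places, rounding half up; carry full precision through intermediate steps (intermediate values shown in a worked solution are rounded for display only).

σ√T = 0.5661·√0.9829 = 0.561239
d₁ = (ln(S/K) + (r+σ²/2)T) / (σ√T) = (ln(20.56/17.45) + (0.011+0.5661²/2)·0.9829) / 0.561239 = (0.164008 + 0.168306) / 0.561239 = 0.592108
d₂ = d₁ − σ√T = 0.592108 − 0.561239 = 0.030869
e^{−rT} = e^{−0.011·0.9829} = 0.989246
N(−d₁) = 0.276889,  N(−d₂) = 0.487687
Put price V = K·e^{−rT}·N(−d₂) − S·N(−d₁) = 8.418621 − 5.692838 = 2.725782
Δ = −N(−d₁) = -0.276889

price = 2.725782
Δ = -0.276889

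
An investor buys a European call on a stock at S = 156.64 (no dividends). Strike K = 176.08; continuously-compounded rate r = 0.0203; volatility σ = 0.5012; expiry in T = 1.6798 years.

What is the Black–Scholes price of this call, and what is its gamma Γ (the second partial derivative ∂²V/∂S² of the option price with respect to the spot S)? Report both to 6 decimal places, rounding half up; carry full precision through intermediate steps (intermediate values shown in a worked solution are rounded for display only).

price = 35.172168
Γ = 0.003845

σ√T = 0.5012·√1.6798 = 0.649591
d₁ = (ln(S/K) + (r+σ²/2)T) / (σ√T) = (ln(156.64/176.08) + (0.0203+0.5012²/2)·1.6798) / 0.649591 = (-0.116988 + 0.245084) / 0.649591 = 0.197195
d₂ = d₁ − σ√T = 0.197195 − 0.649591 = -0.452396
e^{−rT} = e^{−0.0203·1.6798} = 0.966475
N(d₁) = 0.578162,  N(d₂) = 0.325492
Call price V = S·N(d₁) − K·e^{−rT}·N(d₂) = 90.563352 − 55.391184 = 35.172168
φ(d₁) = (1/√(2π))·e^{−d₁²/2} = 0.391261
Γ = φ(d₁) / (S·σ·√T) = 0.003845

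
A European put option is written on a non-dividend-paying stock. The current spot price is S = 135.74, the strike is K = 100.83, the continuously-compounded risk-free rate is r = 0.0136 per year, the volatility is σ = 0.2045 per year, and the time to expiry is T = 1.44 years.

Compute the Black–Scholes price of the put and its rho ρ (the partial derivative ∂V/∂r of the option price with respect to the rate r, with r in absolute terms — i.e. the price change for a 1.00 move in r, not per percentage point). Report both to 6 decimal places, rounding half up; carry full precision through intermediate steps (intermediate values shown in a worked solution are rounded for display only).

price = 1.311592
ρ = -17.267605

σ√T = 0.2045·√1.44 = 0.245400
d₁ = (ln(S/K) + (r+σ²/2)T) / (σ√T) = (ln(135.74/100.83) + (0.0136+0.2045²/2)·1.44) / 0.245400 = (0.297305 + 0.049695) / 0.245400 = 1.414018
d₂ = d₁ − σ√T = 1.414018 − 0.245400 = 1.168618
e^{−rT} = e^{−0.0136·1.44} = 0.980607
N(−d₁) = 0.078678,  N(−d₂) = 0.121279
Put price V = K·e^{−rT}·N(−d₂) − S·N(−d₁) = 11.991392 − 10.679800 = 1.311592
ρ = −K·T·e^{−rT}·N(−d₂) = -17.267605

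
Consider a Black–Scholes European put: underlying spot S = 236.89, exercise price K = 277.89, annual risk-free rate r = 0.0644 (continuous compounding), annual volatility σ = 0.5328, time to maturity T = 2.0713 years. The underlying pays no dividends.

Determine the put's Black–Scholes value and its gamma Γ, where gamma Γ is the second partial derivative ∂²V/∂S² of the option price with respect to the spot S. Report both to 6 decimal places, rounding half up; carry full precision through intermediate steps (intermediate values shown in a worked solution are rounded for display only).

σ√T = 0.5328·√2.0713 = 0.766806
d₁ = (ln(S/K) + (r+σ²/2)T) / (σ√T) = (ln(236.89/277.89) + (0.0644+0.5328²/2)·2.0713) / 0.766806 = (-0.159629 + 0.427388) / 0.766806 = 0.349186
d₂ = d₁ − σ√T = 0.349186 − 0.766806 = -0.417620
e^{−rT} = e^{−0.0644·2.0713} = 0.875122
N(−d₁) = 0.363475,  N(−d₂) = 0.661888
Put price V = K·e^{−rT}·N(−d₂) − S·N(−d₁) = 160.962919 − 86.103528 = 74.859391
φ(d₁) = (1/√(2π))·e^{−d₁²/2} = 0.375347
Γ = φ(d₁) / (S·σ·√T) = 0.002066

price = 74.859391
Γ = 0.002066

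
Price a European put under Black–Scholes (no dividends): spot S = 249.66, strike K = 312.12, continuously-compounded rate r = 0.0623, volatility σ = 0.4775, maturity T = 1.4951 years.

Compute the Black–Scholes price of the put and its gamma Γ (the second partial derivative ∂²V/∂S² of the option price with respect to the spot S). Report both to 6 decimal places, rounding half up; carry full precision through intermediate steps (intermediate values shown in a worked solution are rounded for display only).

σ√T = 0.4775·√1.4951 = 0.583860
d₁ = (ln(S/K) + (r+σ²/2)T) / (σ√T) = (ln(249.66/312.12) + (0.0623+0.4775²/2)·1.4951) / 0.583860 = (-0.223288 + 0.263591) / 0.583860 = 0.069029
d₂ = d₁ − σ√T = 0.069029 − 0.583860 = -0.514831
e^{−rT} = e^{−0.0623·1.4951} = 0.911062
N(−d₁) = 0.472483,  N(−d₂) = 0.696664
Put price V = K·e^{−rT}·N(−d₂) − S·N(−d₁) = 198.103889 − 117.960204 = 80.143685
φ(d₁) = (1/√(2π))·e^{−d₁²/2} = 0.397993
Γ = φ(d₁) / (S·σ·√T) = 0.002730

price = 80.143685
Γ = 0.002730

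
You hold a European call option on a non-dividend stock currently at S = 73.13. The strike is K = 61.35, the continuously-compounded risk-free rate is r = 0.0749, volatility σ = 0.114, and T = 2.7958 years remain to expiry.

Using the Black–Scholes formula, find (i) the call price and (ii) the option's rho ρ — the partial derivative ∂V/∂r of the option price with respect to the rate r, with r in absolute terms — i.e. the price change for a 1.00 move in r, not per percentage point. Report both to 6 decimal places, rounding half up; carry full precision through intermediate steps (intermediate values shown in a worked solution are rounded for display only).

σ√T = 0.114·√2.7958 = 0.190615
d₁ = (ln(S/K) + (r+σ²/2)T) / (σ√T) = (ln(73.13/61.35) + (0.0749+0.114²/2)·2.7958) / 0.190615 = (0.175644 + 0.227573) / 0.190615 = 2.115339
d₂ = d₁ − σ√T = 2.115339 − 0.190615 = 1.924723
e^{−rT} = e^{−0.0749·2.7958} = 0.811066
N(d₁) = 0.982799,  N(d₂) = 0.972868
Call price V = S·N(d₁) − K·e^{−rT}·N(d₂) = 71.872124 − 48.408862 = 23.463262
ρ = K·T·e^{−rT}·N(d₂) = 135.341495

price = 23.463262
ρ = 135.341495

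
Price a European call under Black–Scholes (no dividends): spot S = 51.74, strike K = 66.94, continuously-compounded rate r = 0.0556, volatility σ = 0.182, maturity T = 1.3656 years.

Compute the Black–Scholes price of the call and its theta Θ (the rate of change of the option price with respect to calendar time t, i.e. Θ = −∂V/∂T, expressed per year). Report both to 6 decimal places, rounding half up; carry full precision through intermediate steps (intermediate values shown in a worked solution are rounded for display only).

price = 1.311154
Θ = -1.796459

σ√T = 0.182·√1.3656 = 0.212683
d₁ = (ln(S/K) + (r+σ²/2)T) / (σ√T) = (ln(51.74/66.94) + (0.0556+0.182²/2)·1.3656) / 0.212683 = (-0.257566 + 0.098544) / 0.212683 = -0.747690
d₂ = d₁ − σ√T = -0.747690 − 0.212683 = -0.960373
e^{−rT} = e^{−0.0556·1.3656} = 0.926884
N(d₁) = 0.227324,  N(d₂) = 0.168434
Call price V = S·N(d₁) − K·e^{−rT}·N(d₂) = 11.761722 − 10.450568 = 1.311154
φ(d₁) = (1/√(2π))·e^{−d₁²/2} = 0.301659
Θ = −S·φ(d₁)·σ/(2√T) − r·K·e^{−rT}·N(d₂) = −1.215408 − 0.581052 = -1.796459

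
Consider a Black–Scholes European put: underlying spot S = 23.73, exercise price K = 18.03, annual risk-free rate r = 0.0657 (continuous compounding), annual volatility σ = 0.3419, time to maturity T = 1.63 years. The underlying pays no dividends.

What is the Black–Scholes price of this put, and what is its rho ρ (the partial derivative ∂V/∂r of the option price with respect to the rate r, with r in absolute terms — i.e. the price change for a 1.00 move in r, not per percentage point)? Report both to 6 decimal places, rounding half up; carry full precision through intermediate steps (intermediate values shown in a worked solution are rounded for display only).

price = 0.887263
ρ = -6.753780

σ√T = 0.3419·√1.63 = 0.436509
d₁ = (ln(S/K) + (r+σ²/2)T) / (σ√T) = (ln(23.73/18.03) + (0.0657+0.3419²/2)·1.63) / 0.436509 = (0.274703 + 0.202361) / 0.436509 = 1.092908
d₂ = d₁ − σ√T = 1.092908 − 0.436509 = 0.656400
e^{−rT} = e^{−0.0657·1.63} = 0.898444
N(−d₁) = 0.137217,  N(−d₂) = 0.255784
Put price V = K·e^{−rT}·N(−d₂) − S·N(−d₁) = 4.143423 − 3.256160 = 0.887263
ρ = −K·T·e^{−rT}·N(−d₂) = -6.753780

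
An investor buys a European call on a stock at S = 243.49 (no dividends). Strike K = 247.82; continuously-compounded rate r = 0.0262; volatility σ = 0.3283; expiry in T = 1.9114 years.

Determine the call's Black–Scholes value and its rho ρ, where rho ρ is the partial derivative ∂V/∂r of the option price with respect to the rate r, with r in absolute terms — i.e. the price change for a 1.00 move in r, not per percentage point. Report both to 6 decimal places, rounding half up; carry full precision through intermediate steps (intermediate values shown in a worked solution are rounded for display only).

σ√T = 0.3283·√1.9114 = 0.453886
d₁ = (ln(S/K) + (r+σ²/2)T) / (σ√T) = (ln(243.49/247.82) + (0.0262+0.3283²/2)·1.9114) / 0.453886 = (-0.017627 + 0.153085) / 0.453886 = 0.298441
d₂ = d₁ − σ√T = 0.298441 − 0.453886 = -0.155445
e^{−rT} = e^{−0.0262·1.9114} = 0.951155
N(d₁) = 0.617317,  N(d₂) = 0.438235
Call price V = S·N(d₁) − K·e^{−rT}·N(d₂) = 150.310426 − 103.298674 = 47.011752
ρ = K·T·e^{−rT}·N(d₂) = 197.445086

price = 47.011752
ρ = 197.445086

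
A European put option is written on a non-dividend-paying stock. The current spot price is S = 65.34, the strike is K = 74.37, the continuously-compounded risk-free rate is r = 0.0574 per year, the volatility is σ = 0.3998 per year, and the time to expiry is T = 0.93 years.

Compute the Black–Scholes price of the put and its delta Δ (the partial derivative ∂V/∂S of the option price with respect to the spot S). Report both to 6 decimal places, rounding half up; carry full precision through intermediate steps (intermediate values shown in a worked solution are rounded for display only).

price = 13.163833
Δ = -0.501801

σ√T = 0.3998·√0.93 = 0.385553
d₁ = (ln(S/K) + (r+σ²/2)T) / (σ√T) = (ln(65.34/74.37) + (0.0574+0.3998²/2)·0.93) / 0.385553 = (-0.129448 + 0.127708) / 0.385553 = -0.004515
d₂ = d₁ − σ√T = -0.004515 − 0.385553 = -0.390068
e^{−rT} = e^{−0.0574·0.93} = 0.948018
N(−d₁) = 0.501801,  N(−d₂) = 0.651757
Put price V = K·e^{−rT}·N(−d₂) − S·N(−d₁) = 45.951514 − 32.787681 = 13.163833
Δ = −N(−d₁) = -0.501801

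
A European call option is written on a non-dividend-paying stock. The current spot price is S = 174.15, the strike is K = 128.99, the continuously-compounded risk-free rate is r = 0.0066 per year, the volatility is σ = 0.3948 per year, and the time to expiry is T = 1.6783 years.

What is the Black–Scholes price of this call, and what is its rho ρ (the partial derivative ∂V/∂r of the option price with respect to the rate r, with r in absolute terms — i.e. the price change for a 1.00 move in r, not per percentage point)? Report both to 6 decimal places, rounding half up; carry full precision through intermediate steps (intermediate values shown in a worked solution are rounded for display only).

price = 59.039360
ρ = 136.572891

σ√T = 0.3948·√1.6783 = 0.511460
d₁ = (ln(S/K) + (r+σ²/2)T) / (σ√T) = (ln(174.15/128.99) + (0.0066+0.3948²/2)·1.6783) / 0.511460 = (0.300182 + 0.141873) / 0.511460 = 0.864299
d₂ = d₁ − σ√T = 0.864299 − 0.511460 = 0.352839
e^{−rT} = e^{−0.0066·1.6783} = 0.988984
N(d₁) = 0.806288,  N(d₂) = 0.637895
Call price V = S·N(d₁) − K·e^{−rT}·N(d₂) = 140.415093 − 81.375732 = 59.039360
ρ = K·T·e^{−rT}·N(d₂) = 136.572891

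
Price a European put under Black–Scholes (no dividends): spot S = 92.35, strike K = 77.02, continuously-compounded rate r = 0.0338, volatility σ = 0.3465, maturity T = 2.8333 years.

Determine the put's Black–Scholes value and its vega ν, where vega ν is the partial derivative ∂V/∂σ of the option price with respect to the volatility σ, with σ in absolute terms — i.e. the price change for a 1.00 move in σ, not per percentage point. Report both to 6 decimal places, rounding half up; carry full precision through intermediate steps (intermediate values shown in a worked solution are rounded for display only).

σ√T = 0.3465·√2.8333 = 0.583243
d₁ = (ln(S/K) + (r+σ²/2)T) / (σ√T) = (ln(92.35/77.02) + (0.0338+0.3465²/2)·2.8333) / 0.583243 = (0.181521 + 0.265852) / 0.583243 = 0.767043
d₂ = d₁ − σ√T = 0.767043 − 0.583243 = 0.183800
e^{−rT} = e^{−0.0338·2.8333} = 0.908677
N(−d₁) = 0.221528,  N(−d₂) = 0.427085
Put price V = K·e^{−rT}·N(−d₂) − S·N(−d₁) = 29.890120 − 20.458115 = 9.432005
φ(d₁) = (1/√(2π))·e^{−d₁²/2} = 0.297270
ν = S·φ(d₁)·√T = 46.209755

price = 9.432005
ν = 46.209755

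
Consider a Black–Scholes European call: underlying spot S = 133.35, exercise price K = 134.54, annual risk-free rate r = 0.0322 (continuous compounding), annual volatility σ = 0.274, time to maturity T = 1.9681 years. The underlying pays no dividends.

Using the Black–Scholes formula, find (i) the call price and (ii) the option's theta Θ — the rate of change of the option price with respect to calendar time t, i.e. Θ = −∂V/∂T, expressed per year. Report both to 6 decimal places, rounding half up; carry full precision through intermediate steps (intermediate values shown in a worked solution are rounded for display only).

price = 23.516914
Θ = -6.864704

σ√T = 0.274·√1.9681 = 0.384392
d₁ = (ln(S/K) + (r+σ²/2)T) / (σ√T) = (ln(133.35/134.54) + (0.0322+0.274²/2)·1.9681) / 0.384392 = (-0.008884 + 0.137251) / 0.384392 = 0.333948
d₂ = d₁ − σ√T = 0.333948 − 0.384392 = -0.050443
e^{−rT} = e^{−0.0322·1.9681} = 0.938593
N(d₁) = 0.630791,  N(d₂) = 0.479885
Call price V = S·N(d₁) − K·e^{−rT}·N(d₂) = 84.115949 − 60.599036 = 23.516914
φ(d₁) = (1/√(2π))·e^{−d₁²/2} = 0.377306
Θ = −S·φ(d₁)·σ/(2√T) − r·K·e^{−rT}·N(d₂) = −4.913415 − 1.951289 = -6.864704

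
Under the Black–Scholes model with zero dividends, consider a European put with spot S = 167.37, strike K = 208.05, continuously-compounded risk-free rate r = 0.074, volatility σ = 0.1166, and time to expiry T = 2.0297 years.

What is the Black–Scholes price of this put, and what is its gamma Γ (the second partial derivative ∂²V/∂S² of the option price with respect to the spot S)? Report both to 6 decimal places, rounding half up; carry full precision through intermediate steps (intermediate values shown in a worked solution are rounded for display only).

price = 18.225266
Γ = 0.013622

σ√T = 0.1166·√2.0297 = 0.166117
d₁ = (ln(S/K) + (r+σ²/2)T) / (σ√T) = (ln(167.37/208.05) + (0.074+0.1166²/2)·2.0297) / 0.166117 = (-0.217572 + 0.163995) / 0.166117 = -0.322521
d₂ = d₁ − σ√T = -0.322521 − 0.166117 = -0.488638
e^{−rT} = e^{−0.074·2.0297} = 0.860538
N(−d₁) = 0.626471,  N(−d₂) = 0.687451
Put price V = K·e^{−rT}·N(−d₂) − S·N(−d₁) = 123.077708 − 104.852441 = 18.225266
φ(d₁) = (1/√(2π))·e^{−d₁²/2} = 0.378724
Γ = φ(d₁) / (S·σ·√T) = 0.013622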